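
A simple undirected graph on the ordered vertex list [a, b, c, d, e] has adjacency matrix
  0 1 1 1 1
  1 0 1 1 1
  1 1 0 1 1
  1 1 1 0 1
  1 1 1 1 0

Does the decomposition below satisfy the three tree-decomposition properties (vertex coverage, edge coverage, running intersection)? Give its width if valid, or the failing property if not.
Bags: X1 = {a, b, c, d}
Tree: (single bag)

A tree decomposition must satisfy three properties: every vertex lies in some bag; for every edge, both endpoints lie together in some bag; and for every vertex, the bags containing it form a connected subtree. Here vertex e appears in no bag, so the decomposition is invalid.

No — vertex e appears in no bag.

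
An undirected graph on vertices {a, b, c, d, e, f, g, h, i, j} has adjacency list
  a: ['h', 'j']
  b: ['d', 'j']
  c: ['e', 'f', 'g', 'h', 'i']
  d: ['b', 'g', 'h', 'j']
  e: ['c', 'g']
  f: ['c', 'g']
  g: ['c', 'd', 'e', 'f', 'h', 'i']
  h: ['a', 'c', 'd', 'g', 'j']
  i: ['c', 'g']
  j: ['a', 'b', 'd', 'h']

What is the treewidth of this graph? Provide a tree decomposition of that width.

Treewidth 2.
One such decomposition:
Bags: B1 = {d, g, h}  B2 = {c, g, h}  B3 = {c, e, g}  B4 = {d, h, j}  B5 = {b, d, j}  B6 = {a, h, j}  B7 = {c, g, i}  B8 = {c, f, g}
Tree: B1–B2, B2–B3, B1–B4, B4–B5, B4–B6, B2–B7, B7–B8

Each bag holds 3 vertices, so the decomposition has width 2, which upper-bounds the treewidth. Conversely, {d, g, h} is a clique of size 3, and the vertices of any clique must share a bag in every tree decomposition; so some bag has ≥ 3 vertices and tw(G) ≥ 2. Combining the bounds, tw(G) = 2.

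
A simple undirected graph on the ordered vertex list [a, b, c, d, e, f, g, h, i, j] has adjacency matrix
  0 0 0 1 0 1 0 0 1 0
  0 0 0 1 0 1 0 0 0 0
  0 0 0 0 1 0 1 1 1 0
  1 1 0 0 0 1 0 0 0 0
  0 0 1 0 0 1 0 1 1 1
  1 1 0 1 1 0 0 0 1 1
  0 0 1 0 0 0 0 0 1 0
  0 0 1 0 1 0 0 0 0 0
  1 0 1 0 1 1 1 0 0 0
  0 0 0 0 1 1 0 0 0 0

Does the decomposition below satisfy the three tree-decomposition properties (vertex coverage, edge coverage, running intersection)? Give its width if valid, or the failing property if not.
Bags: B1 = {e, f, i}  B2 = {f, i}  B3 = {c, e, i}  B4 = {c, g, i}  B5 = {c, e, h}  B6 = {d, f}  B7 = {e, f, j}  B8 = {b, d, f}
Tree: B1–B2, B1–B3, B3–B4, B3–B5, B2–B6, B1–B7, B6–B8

No — vertex a appears in no bag.

A tree decomposition must satisfy three properties: every vertex lies in some bag; for every edge, both endpoints lie together in some bag; and for every vertex, the bags containing it form a connected subtree. Here vertex a appears in no bag, so the decomposition is invalid.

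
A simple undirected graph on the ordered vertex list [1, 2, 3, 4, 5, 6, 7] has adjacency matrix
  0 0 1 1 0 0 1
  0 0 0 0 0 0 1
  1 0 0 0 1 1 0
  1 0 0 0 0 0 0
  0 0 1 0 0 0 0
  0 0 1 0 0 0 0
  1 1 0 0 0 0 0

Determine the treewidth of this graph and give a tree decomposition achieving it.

Treewidth 1.
One optimal decomposition is:
Bags: B1 = {1, 7}  B2 = {1, 3}  B3 = {1, 4}  B4 = {3, 6}  B5 = {3, 5}  B6 = {2, 7}
Tree: B1–B2, B2–B3, B2–B4, B2–B5, B1–B6

The largest bag has 2 vertices, giving width 1; this decomposition certifies tw(G) ≤ 1. G has an edge, so its treewidth is at least 1. The upper and lower bounds meet at 1, so that is the treewidth.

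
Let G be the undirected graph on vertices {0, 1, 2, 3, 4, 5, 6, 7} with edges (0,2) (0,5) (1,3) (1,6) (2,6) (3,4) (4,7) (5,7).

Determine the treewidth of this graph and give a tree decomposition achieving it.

Each bag holds 3 vertices, so the decomposition has width 2, which upper-bounds the treewidth. The edges 1–6–2–0–5–7–4–3–1 form a cycle, so G is not a tree and its treewidth is at least 2. Hence tw(G) = 2 exactly.

Treewidth 2.
One optimal decomposition is:
Bags: B1 = {1, 2, 6}  B2 = {0, 1, 2}  B3 = {0, 1, 5}  B4 = {1, 5, 7}  B5 = {1, 4, 7}  B6 = {1, 3, 4}
Tree: B1–B2, B2–B3, B3–B4, B4–B5, B5–B6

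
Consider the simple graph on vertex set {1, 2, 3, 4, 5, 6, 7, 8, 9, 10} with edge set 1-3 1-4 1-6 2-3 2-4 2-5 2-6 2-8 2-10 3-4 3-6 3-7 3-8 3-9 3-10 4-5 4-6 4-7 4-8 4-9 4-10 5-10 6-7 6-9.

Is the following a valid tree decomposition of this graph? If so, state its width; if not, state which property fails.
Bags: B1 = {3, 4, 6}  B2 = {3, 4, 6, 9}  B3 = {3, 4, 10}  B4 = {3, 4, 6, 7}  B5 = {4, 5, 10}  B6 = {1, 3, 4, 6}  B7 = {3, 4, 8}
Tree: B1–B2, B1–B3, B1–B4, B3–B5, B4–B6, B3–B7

A tree decomposition must satisfy three properties: every vertex lies in some bag; for every edge, both endpoints lie together in some bag; and for every vertex, the bags containing it form a connected subtree. Here vertex 2 appears in no bag, so the decomposition is invalid.

No — vertex 2 appears in no bag.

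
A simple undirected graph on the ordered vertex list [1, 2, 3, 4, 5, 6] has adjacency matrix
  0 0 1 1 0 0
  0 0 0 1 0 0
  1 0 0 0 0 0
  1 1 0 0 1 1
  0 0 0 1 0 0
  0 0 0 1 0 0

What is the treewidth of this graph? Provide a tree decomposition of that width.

Treewidth 1.
Bags: B1 = {4, 6}  B2 = {1, 4}  B3 = {2, 4}  B4 = {4, 5}  B5 = {1, 3}
Tree: B1–B2, B1–B3, B2–B4, B2–B5

The largest bag has 2 vertices, giving width 1; this decomposition certifies tw(G) ≤ 1. Any graph with an edge has treewidth ≥ 1, and G has the edge 4–6. Hence tw(G) = 1 exactly.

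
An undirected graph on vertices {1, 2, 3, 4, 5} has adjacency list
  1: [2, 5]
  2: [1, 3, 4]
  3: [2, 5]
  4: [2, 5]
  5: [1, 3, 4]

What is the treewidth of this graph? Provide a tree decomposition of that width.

Treewidth 2.
Bags: B1 = {2, 4, 5}  B2 = {2, 3, 5}  B3 = {1, 2, 5}
Tree: B1–B2, B2–B3

Each bag holds 3 vertices, so the decomposition has width 2, which upper-bounds the treewidth. For the lower bound, G contains the cycle 5–4–2–3–5, so G is not a forest; only forests have treewidth ≤ 1, hence tw(G) ≥ 2. Hence tw(G) = 2 exactly.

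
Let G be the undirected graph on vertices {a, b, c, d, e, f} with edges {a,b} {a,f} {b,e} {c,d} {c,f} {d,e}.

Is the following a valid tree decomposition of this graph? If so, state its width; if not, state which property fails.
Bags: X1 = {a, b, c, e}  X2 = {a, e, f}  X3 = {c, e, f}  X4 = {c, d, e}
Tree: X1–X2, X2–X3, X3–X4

A tree decomposition must satisfy three properties: every vertex lies in some bag; for every edge, both endpoints lie together in some bag; and for every vertex, the bags containing it form a connected subtree. Here bags containing vertex c are not connected in the tree, so the decomposition is invalid.

No — bags containing vertex c are not connected in the tree.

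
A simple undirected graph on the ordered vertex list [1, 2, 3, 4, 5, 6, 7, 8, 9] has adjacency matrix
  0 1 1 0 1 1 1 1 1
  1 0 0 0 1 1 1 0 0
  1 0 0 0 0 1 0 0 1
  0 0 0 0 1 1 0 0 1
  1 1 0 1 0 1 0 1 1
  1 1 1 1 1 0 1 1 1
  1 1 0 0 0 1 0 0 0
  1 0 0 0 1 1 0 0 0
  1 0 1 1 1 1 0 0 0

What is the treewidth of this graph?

A width-3 tree decomposition is:
Bags: B1 = {1, 5, 6, 9}  B2 = {4, 5, 6, 9}  B3 = {1, 2, 5, 6}  B4 = {1, 2, 6, 7}  B5 = {1, 3, 6, 9}  B6 = {1, 5, 6, 8}
Tree: B1–B2, B1–B3, B3–B4, B1–B5, B3–B6
Every bag has size at most 4, so the width is 4 − 1 = 3 and tw(G) ≤ 3. For the lower bound, the 4 vertices {1, 3, 6, 9} are pairwise adjacent, and any tree decomposition puts a clique entirely inside one bag — forcing width ≥ 3. Combining the bounds, tw(G) = 3.

3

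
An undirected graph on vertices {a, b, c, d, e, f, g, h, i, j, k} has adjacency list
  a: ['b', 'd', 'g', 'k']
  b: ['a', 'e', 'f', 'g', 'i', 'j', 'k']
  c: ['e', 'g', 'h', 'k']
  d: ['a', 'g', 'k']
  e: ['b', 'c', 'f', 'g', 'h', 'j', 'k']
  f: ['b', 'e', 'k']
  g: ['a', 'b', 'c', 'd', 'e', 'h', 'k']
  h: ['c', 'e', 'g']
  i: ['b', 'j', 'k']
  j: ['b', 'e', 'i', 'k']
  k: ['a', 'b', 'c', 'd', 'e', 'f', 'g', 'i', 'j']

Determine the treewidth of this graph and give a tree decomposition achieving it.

Treewidth 3.
Bags: B1 = {b, e, g, k}  B2 = {b, e, f, k}  B3 = {c, e, g, k}  B4 = {c, e, g, h}  B5 = {a, b, g, k}  B6 = {b, e, j, k}  B7 = {b, i, j, k}  B8 = {a, d, g, k}
Tree: B1–B2, B1–B3, B3–B4, B1–B5, B2–B6, B6–B7, B5–B8

Each bag holds 4 vertices, so the decomposition has width 3, which upper-bounds the treewidth. For the lower bound, the 4 vertices {c, e, g, h} are pairwise adjacent, and any tree decomposition puts a clique entirely inside one bag — forcing width ≥ 3. The upper and lower bounds meet at 3, so that is the treewidth.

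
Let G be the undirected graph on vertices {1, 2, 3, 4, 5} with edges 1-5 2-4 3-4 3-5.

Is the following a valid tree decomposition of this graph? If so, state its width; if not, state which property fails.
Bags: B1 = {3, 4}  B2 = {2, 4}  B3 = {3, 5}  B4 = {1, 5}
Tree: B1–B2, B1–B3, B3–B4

Every vertex of G appears in some bag (union = {1, 2, 3, 4, 5}); every edge is covered by a bag; and for each vertex v the set of bags containing v is connected in the bag tree. The decomposition is therefore valid. The largest bag has 2 vertices, so the width is 1.

Yes; width 1.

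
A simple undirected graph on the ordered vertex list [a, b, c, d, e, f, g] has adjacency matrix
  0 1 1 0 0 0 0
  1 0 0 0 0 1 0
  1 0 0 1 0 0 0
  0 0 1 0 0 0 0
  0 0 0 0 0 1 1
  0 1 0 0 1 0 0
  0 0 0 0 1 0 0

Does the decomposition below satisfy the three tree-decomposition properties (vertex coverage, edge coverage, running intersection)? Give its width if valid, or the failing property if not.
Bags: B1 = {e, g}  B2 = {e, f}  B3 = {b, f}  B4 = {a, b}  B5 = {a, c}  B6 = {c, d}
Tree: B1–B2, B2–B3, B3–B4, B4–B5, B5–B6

Yes; width 1.

Every vertex of G appears in some bag (union = {a, b, c, d, e, f, g}); every edge is covered by a bag; and for each vertex v the set of bags containing v is connected in the bag tree. The decomposition is therefore valid. The largest bag has 2 vertices, so the width is 1.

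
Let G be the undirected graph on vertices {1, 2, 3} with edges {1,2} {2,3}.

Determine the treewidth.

1

A width-1 tree decomposition is:
Bags: B1 = {1, 2}  B2 = {2, 3}
Tree: B1–B2
Each bag holds 2 vertices, so the decomposition has width 1, which upper-bounds the treewidth. G has an edge, so its treewidth is at least 1. The upper and lower bounds meet at 1, so that is the treewidth.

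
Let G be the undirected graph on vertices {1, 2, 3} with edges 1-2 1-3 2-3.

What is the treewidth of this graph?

2

A width-2 tree decomposition is:
Bags: B1 = {1, 2, 3}
Tree: (single bag)
A single bag containing all 3 vertices is trivially a valid decomposition of width 2. For the lower bound, the 3 vertices {1, 2, 3} are pairwise adjacent, and any tree decomposition puts a clique entirely inside one bag — forcing width ≥ 2. Therefore the treewidth is 2.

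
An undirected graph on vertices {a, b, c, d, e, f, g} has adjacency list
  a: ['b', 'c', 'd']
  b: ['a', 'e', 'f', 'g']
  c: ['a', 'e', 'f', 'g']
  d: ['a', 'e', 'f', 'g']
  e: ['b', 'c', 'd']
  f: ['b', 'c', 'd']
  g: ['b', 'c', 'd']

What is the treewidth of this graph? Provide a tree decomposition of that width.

Treewidth 3.
Bags: B1 = {b, c, d, f}  B2 = {b, c, d, e}  B3 = {a, b, c, d}  B4 = {b, c, d, g}
Tree: B1–B2, B2–B3, B3–B4

Every bag has size at most 4, so the width is 4 − 1 = 3 and tw(G) ≤ 3. For the lower bound: the 4 vertex sets {b,f}, {d,e}, {c}, {a} are disjoint, each induces a connected subgraph, and every pair is joined by at least one edge of G. Contracting each set to a single vertex therefore yields K_{4} as a minor, and since treewidth is minor-monotone, tw(G) ≥ tw(K_{4}) = 3. Hence tw(G) = 3 exactly.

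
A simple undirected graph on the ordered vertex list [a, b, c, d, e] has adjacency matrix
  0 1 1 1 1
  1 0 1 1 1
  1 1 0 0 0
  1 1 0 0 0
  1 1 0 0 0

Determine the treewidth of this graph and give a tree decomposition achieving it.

Treewidth 2.
Bags: B1 = {a, b, e}  B2 = {a, b, d}  B3 = {a, b, c}
Tree: B1–B2, B2–B3

Every bag has size at most 3, so the width is 3 − 1 = 2 and tw(G) ≤ 2. On the other hand G contains the 3-clique {a, b, d}. A clique must lie in a single bag of any decomposition, so no decomposition can have width below 2. Combining the bounds, tw(G) = 2.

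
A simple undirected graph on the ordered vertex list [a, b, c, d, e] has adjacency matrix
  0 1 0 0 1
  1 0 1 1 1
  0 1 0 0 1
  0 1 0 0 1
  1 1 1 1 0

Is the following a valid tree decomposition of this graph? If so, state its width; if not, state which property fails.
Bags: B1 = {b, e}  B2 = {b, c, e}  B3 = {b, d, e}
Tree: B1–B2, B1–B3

No — vertex a appears in no bag.

A tree decomposition must satisfy three properties: every vertex lies in some bag; for every edge, both endpoints lie together in some bag; and for every vertex, the bags containing it form a connected subtree. Here vertex a appears in no bag, so the decomposition is invalid.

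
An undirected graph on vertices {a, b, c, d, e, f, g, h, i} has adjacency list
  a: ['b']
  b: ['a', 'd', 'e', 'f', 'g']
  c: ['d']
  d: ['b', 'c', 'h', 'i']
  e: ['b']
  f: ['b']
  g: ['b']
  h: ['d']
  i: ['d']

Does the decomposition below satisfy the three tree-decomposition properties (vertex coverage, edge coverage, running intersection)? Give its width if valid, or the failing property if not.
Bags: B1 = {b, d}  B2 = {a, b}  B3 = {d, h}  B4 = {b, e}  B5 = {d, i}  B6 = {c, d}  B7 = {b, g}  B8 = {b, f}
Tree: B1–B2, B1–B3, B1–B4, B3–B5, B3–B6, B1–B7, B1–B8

Yes; width 1.

Vertex coverage: the bags together contain {a, b, c, d, e, f, g, h, i}, the full vertex set. Edge coverage: each edge of G has both endpoints in at least one bag. Running intersection: for every vertex, the bags containing it form a connected subtree. All three properties hold, so this is a valid tree decomposition of width max|bag| − 1 = 1, and hence tw(G) ≤ 1.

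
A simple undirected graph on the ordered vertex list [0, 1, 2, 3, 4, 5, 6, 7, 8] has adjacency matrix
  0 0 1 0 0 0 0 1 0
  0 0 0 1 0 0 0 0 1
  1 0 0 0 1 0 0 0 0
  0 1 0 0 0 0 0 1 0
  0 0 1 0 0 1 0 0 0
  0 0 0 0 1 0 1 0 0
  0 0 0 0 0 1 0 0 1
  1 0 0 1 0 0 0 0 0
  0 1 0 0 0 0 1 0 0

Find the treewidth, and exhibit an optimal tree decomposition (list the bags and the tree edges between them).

Each bag holds 3 vertices, so the decomposition has width 2, which upper-bounds the treewidth. Since 6–8–1–3–7–0–2–4–5–6 is a cycle in G, G is not acyclic. Forests are exactly the graphs of treewidth ≤ 1, so tw(G) ≥ 2. Combining the bounds, tw(G) = 2.

Treewidth 2.
One such decomposition:
Bags: B1 = {1, 6, 8}  B2 = {1, 3, 6}  B3 = {3, 6, 7}  B4 = {0, 6, 7}  B5 = {0, 2, 6}  B6 = {2, 4, 6}  B7 = {4, 5, 6}
Tree: B1–B2, B2–B3, B3–B4, B4–B5, B5–B6, B6–B7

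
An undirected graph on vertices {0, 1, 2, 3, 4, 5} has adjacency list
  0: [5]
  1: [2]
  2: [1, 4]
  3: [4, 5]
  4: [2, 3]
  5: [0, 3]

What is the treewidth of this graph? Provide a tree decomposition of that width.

Treewidth 1.
One such decomposition:
Bags: B1 = {1, 2}  B2 = {2, 4}  B3 = {3, 4}  B4 = {3, 5}  B5 = {0, 5}
Tree: B1–B2, B2–B3, B3–B4, B4–B5

Every bag has size at most 2, so the width is 2 − 1 = 1 and tw(G) ≤ 1. Any graph with an edge has treewidth ≥ 1, and G has the edge 1–2. Therefore the treewidth is 1.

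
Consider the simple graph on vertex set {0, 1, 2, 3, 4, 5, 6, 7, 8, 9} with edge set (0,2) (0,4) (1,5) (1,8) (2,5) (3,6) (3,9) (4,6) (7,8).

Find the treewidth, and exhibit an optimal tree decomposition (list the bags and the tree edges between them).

Treewidth 1.
One such decomposition:
Bags: B1 = {7, 8}  B2 = {1, 8}  B3 = {1, 5}  B4 = {2, 5}  B5 = {0, 2}  B6 = {0, 4}  B7 = {4, 6}  B8 = {3, 6}  B9 = {3, 9}
Tree: B1–B2, B2–B3, B3–B4, B4–B5, B5–B6, B6–B7, B7–B8, B8–B9

Every bag has size at most 2, so the width is 2 − 1 = 1 and tw(G) ≤ 1. Since G has at least one edge (e.g. 7–8), it is not an edgeless graph, so tw(G) ≥ 1. Therefore the treewidth is 1.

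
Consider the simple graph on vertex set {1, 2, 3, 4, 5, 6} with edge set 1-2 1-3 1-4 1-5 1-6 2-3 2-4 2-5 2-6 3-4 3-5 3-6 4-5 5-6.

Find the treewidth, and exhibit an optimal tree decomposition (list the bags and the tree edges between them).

Every bag has size at most 5, so the width is 5 − 1 = 4 and tw(G) ≤ 4. For the lower bound, the 5 vertices {1, 2, 3, 4, 5} are pairwise adjacent, and any tree decomposition puts a clique entirely inside one bag — forcing width ≥ 4. The upper and lower bounds meet at 4, so that is the treewidth.

Treewidth 4.
One such decomposition:
Bags: B1 = {1, 2, 3, 4, 5}  B2 = {1, 2, 3, 5, 6}
Tree: B1–B2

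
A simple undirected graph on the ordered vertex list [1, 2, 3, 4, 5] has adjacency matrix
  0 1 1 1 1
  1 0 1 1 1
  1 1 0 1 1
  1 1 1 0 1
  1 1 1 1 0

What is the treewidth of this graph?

4

A width-4 tree decomposition is:
Bags: B1 = {1, 2, 3, 4, 5}
Tree: (single bag)
With just one bag of size 5, the width is 5 − 1 = 4, so tw(G) ≤ 4. On the other hand G contains the 5-clique {1, 2, 3, 4, 5}. A clique must lie in a single bag of any decomposition, so no decomposition can have width below 4. Hence tw(G) = 4 exactly.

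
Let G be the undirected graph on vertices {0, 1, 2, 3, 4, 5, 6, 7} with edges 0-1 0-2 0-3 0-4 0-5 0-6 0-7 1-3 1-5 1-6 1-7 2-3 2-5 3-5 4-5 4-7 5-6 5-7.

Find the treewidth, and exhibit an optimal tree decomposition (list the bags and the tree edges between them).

Treewidth 3.
One such decomposition:
Bags: B1 = {0, 1, 3, 5}  B2 = {0, 1, 5, 7}  B3 = {0, 1, 5, 6}  B4 = {0, 4, 5, 7}  B5 = {0, 2, 3, 5}
Tree: B1–B2, B1–B3, B2–B4, B1–B5

Every bag has size at most 4, so the width is 4 − 1 = 3 and tw(G) ≤ 3. Conversely, {0, 1, 3, 5} is a clique of size 4, and the vertices of any clique must share a bag in every tree decomposition; so some bag has ≥ 4 vertices and tw(G) ≥ 3. The upper and lower bounds meet at 3, so that is the treewidth.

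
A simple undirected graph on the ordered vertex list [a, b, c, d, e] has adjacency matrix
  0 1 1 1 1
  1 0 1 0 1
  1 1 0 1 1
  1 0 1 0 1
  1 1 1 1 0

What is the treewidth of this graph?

A width-3 tree decomposition is:
Bags: B1 = {a, c, d, e}  B2 = {a, b, c, e}
Tree: B1–B2
Every bag has size at most 4, so the width is 4 − 1 = 3 and tw(G) ≤ 3. On the other hand G contains the 4-clique {a, c, d, e}. A clique must lie in a single bag of any decomposition, so no decomposition can have width below 3. Therefore the treewidth is 3.

3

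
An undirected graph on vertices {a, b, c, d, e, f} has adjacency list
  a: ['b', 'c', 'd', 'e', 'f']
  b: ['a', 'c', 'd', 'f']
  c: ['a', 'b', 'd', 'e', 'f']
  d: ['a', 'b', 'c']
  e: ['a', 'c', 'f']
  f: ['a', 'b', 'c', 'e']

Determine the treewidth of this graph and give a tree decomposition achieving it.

Each bag holds 4 vertices, so the decomposition has width 3, which upper-bounds the treewidth. Conversely, {a, b, c, d} is a clique of size 4, and the vertices of any clique must share a bag in every tree decomposition; so some bag has ≥ 4 vertices and tw(G) ≥ 3. Therefore the treewidth is 3.

Treewidth 3.
One optimal decomposition is:
Bags: B1 = {a, b, c, f}  B2 = {a, c, e, f}  B3 = {a, b, c, d}
Tree: B1–B2, B1–B3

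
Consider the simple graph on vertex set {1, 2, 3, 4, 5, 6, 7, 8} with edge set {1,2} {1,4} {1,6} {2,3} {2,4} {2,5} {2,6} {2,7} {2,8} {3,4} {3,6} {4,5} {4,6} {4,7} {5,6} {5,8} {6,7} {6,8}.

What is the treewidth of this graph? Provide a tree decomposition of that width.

Treewidth 3.
One optimal decomposition is:
Bags: B1 = {2, 4, 6, 7}  B2 = {2, 3, 4, 6}  B3 = {1, 2, 4, 6}  B4 = {2, 4, 5, 6}  B5 = {2, 5, 6, 8}
Tree: B1–B2, B1–B3, B2–B4, B4–B5

The largest bag has 4 vertices, giving width 3; this decomposition certifies tw(G) ≤ 3. For the lower bound, the 4 vertices {2, 5, 6, 8} are pairwise adjacent, and any tree decomposition puts a clique entirely inside one bag — forcing width ≥ 3. Therefore the treewidth is 3.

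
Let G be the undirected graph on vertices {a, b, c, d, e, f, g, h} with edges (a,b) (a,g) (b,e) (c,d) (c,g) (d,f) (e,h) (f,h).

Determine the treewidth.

A width-2 tree decomposition is:
Bags: B1 = {a, b, g}  B2 = {b, e, g}  B3 = {e, g, h}  B4 = {f, g, h}  B5 = {d, f, g}  B6 = {c, d, g}
Tree: B1–B2, B2–B3, B3–B4, B4–B5, B5–B6
Each bag holds 3 vertices, so the decomposition has width 2, which upper-bounds the treewidth. For the lower bound, G contains the cycle g–a–b–e–h–f–d–c–g, so G is not a forest; only forests have treewidth ≤ 1, hence tw(G) ≥ 2. The upper and lower bounds meet at 2, so that is the treewidth.

2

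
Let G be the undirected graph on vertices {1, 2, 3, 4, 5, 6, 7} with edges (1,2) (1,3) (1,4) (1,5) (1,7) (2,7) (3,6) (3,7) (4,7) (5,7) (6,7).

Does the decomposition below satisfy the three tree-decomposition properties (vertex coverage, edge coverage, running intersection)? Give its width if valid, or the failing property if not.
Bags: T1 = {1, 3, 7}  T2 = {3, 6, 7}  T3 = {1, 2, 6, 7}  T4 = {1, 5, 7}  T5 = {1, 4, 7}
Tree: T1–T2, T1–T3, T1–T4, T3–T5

No — bags containing vertex 6 are not connected in the tree.

A tree decomposition must satisfy three properties: every vertex lies in some bag; for every edge, both endpoints lie together in some bag; and for every vertex, the bags containing it form a connected subtree. Here bags containing vertex 6 are not connected in the tree, so the decomposition is invalid.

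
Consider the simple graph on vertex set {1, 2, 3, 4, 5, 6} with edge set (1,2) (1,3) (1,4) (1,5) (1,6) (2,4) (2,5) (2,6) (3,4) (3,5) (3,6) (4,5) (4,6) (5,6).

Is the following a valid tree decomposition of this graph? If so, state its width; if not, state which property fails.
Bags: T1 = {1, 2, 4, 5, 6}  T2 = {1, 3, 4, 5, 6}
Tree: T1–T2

Yes; width 4.

Checking the three conditions: (i) the bags cover all of {1, 2, 3, 4, 5, 6}; (ii) for each edge, some bag contains both endpoints; (iii) the bags containing any fixed vertex form a subtree. All hold, so the decomposition is valid with width 5 − 1 = 4.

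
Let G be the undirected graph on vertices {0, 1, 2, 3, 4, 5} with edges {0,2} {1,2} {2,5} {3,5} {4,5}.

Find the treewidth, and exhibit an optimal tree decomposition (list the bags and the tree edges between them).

Treewidth 1.
Bags: B1 = {2, 5}  B2 = {0, 2}  B3 = {4, 5}  B4 = {3, 5}  B5 = {1, 2}
Tree: B1–B2, B1–B3, B3–B4, B2–B5

The largest bag has 2 vertices, giving width 1; this decomposition certifies tw(G) ≤ 1. Any graph with an edge has treewidth ≥ 1, and G has the edge 2–5. Therefore the treewidth is 1.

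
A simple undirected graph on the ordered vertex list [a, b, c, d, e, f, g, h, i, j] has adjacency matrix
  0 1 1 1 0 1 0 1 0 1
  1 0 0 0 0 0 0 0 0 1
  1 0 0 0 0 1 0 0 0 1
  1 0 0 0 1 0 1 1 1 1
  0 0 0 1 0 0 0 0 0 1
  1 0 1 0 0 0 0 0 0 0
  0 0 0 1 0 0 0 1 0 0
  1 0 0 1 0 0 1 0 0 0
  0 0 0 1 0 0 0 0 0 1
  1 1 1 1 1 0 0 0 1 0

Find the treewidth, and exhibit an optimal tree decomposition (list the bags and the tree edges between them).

Treewidth 2.
One optimal decomposition is:
Bags: B1 = {a, d, j}  B2 = {a, b, j}  B3 = {a, d, h}  B4 = {d, e, j}  B5 = {a, c, j}  B6 = {a, c, f}  B7 = {d, g, h}  B8 = {d, i, j}
Tree: B1–B2, B1–B3, B1–B4, B1–B5, B5–B6, B3–B7, B1–B8

Each bag holds 3 vertices, so the decomposition has width 2, which upper-bounds the treewidth. On the other hand G contains the 3-clique {d, g, h}. A clique must lie in a single bag of any decomposition, so no decomposition can have width below 2. The upper and lower bounds meet at 2, so that is the treewidth.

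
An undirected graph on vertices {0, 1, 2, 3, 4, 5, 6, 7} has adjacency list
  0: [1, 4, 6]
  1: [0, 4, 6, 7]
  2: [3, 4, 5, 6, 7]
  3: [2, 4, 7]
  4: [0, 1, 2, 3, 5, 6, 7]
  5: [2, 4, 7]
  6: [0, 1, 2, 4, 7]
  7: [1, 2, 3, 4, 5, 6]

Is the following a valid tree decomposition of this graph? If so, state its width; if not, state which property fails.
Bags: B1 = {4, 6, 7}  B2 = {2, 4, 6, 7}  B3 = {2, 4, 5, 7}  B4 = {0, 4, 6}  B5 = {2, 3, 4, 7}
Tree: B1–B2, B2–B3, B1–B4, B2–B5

A tree decomposition must satisfy three properties: every vertex lies in some bag; for every edge, both endpoints lie together in some bag; and for every vertex, the bags containing it form a connected subtree. Here vertex 1 appears in no bag, so the decomposition is invalid.

No — vertex 1 appears in no bag.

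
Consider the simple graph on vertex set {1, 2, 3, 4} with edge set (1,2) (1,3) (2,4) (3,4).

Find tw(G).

2

A width-2 tree decomposition is:
Bags: B1 = {1, 3, 4}  B2 = {1, 2, 4}
Tree: B1–B2
Every bag has size at most 3, so the width is 3 − 1 = 2 and tw(G) ≤ 2. Since 1–3–4–2–1 is a cycle in G, G is not acyclic. Forests are exactly the graphs of treewidth ≤ 1, so tw(G) ≥ 2. The upper and lower bounds meet at 2, so that is the treewidth.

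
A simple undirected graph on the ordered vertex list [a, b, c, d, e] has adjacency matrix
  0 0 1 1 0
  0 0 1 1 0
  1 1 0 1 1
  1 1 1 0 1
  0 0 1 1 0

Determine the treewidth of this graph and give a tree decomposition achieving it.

Treewidth 2.
Bags: B1 = {b, c, d}  B2 = {a, c, d}  B3 = {c, d, e}
Tree: B1–B2, B1–B3

Every bag has size at most 3, so the width is 3 − 1 = 2 and tw(G) ≤ 2. Conversely, {c, d, e} is a clique of size 3, and the vertices of any clique must share a bag in every tree decomposition; so some bag has ≥ 3 vertices and tw(G) ≥ 2. The upper and lower bounds meet at 2, so that is the treewidth.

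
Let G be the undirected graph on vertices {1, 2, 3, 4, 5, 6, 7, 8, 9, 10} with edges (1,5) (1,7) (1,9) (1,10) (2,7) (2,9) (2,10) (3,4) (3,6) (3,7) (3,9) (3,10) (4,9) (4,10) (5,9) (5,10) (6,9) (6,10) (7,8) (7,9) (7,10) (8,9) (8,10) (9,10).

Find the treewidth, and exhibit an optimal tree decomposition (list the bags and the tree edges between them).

Every bag has size at most 4, so the width is 4 − 1 = 3 and tw(G) ≤ 3. Conversely, {3, 4, 9, 10} is a clique of size 4, and the vertices of any clique must share a bag in every tree decomposition; so some bag has ≥ 4 vertices and tw(G) ≥ 3. Combining the bounds, tw(G) = 3.

Treewidth 3.
Bags: B1 = {1, 7, 9, 10}  B2 = {7, 8, 9, 10}  B3 = {2, 7, 9, 10}  B4 = {3, 7, 9, 10}  B5 = {1, 5, 9, 10}  B6 = {3, 6, 9, 10}  B7 = {3, 4, 9, 10}
Tree: B1–B2, B2–B3, B2–B4, B1–B5, B4–B6, B4–B7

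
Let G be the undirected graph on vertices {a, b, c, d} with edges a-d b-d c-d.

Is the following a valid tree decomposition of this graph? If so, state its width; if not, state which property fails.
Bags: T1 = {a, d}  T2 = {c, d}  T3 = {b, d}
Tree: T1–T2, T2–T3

Vertex coverage: the bags together contain {a, b, c, d}, the full vertex set. Edge coverage: each edge of G has both endpoints in at least one bag. Running intersection: for every vertex, the bags containing it form a connected subtree. All three properties hold, so this is a valid tree decomposition of width max|bag| − 1 = 1, and hence tw(G) ≤ 1.

Yes; width 1.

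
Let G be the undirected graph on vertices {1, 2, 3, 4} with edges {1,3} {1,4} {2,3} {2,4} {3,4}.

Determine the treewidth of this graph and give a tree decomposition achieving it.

Treewidth 2.
One optimal decomposition is:
Bags: B1 = {2, 3, 4}  B2 = {1, 3, 4}
Tree: B1–B2

The largest bag has 3 vertices, giving width 2; this decomposition certifies tw(G) ≤ 2. Conversely, {1, 3, 4} is a clique of size 3, and the vertices of any clique must share a bag in every tree decomposition; so some bag has ≥ 3 vertices and tw(G) ≥ 2. Therefore the treewidth is 2.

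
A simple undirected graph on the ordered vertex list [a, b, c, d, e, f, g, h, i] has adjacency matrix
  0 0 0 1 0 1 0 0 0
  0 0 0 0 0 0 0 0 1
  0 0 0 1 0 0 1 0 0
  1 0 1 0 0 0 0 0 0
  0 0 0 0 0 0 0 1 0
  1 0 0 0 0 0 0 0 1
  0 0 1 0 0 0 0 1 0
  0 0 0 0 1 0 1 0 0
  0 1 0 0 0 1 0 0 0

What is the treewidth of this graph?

1

A width-1 tree decomposition is:
Bags: B1 = {e, h}  B2 = {g, h}  B3 = {c, g}  B4 = {c, d}  B5 = {a, d}  B6 = {a, f}  B7 = {f, i}  B8 = {b, i}
Tree: B1–B2, B2–B3, B3–B4, B4–B5, B5–B6, B6–B7, B7–B8
The largest bag has 2 vertices, giving width 1; this decomposition certifies tw(G) ≤ 1. G has an edge, so its treewidth is at least 1. Therefore the treewidth is 1.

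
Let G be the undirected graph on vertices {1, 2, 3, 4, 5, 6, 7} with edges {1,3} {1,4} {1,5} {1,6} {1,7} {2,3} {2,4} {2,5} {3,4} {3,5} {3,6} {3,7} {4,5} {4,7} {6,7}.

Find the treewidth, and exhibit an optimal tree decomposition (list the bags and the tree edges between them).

Each bag holds 4 vertices, so the decomposition has width 3, which upper-bounds the treewidth. Conversely, {1, 3, 4, 5} is a clique of size 4, and the vertices of any clique must share a bag in every tree decomposition; so some bag has ≥ 4 vertices and tw(G) ≥ 3. Hence tw(G) = 3 exactly.

Treewidth 3.
One such decomposition:
Bags: B1 = {1, 3, 4, 5}  B2 = {1, 3, 4, 7}  B3 = {2, 3, 4, 5}  B4 = {1, 3, 6, 7}
Tree: B1–B2, B1–B3, B2–B4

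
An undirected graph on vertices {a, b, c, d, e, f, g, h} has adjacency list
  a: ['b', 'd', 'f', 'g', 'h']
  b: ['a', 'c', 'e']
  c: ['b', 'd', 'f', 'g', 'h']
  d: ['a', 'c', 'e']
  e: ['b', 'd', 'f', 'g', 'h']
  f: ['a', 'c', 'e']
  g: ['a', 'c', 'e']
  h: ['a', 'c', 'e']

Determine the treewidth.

A width-3 tree decomposition is:
Bags: B1 = {a, c, d, e}  B2 = {a, b, c, e}  B3 = {a, c, e, f}  B4 = {a, c, e, h}  B5 = {a, c, e, g}
Tree: B1–B2, B2–B3, B3–B4, B4–B5
Each bag holds 4 vertices, so the decomposition has width 3, which upper-bounds the treewidth. For the lower bound: the 4 vertex sets {d,e}, {a,b}, {c}, {f} are disjoint, each induces a connected subgraph, and every pair is joined by at least one edge of G. Contracting each set to a single vertex therefore yields K_{4} as a minor, and since treewidth is minor-monotone, tw(G) ≥ tw(K_{4}) = 3. Therefore the treewidth is 3.

3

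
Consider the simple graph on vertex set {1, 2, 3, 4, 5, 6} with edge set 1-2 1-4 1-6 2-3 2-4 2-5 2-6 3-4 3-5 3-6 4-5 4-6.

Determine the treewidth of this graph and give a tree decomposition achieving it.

Treewidth 3.
Bags: B1 = {2, 3, 4, 6}  B2 = {2, 3, 4, 5}  B3 = {1, 2, 4, 6}
Tree: B1–B2, B1–B3

Every bag has size at most 4, so the width is 4 − 1 = 3 and tw(G) ≤ 3. On the other hand G contains the 4-clique {1, 2, 4, 6}. A clique must lie in a single bag of any decomposition, so no decomposition can have width below 3. Combining the bounds, tw(G) = 3.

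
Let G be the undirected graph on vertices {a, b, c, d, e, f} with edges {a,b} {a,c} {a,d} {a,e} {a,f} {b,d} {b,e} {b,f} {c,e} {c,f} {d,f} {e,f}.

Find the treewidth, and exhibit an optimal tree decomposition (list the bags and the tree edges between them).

Treewidth 3.
One optimal decomposition is:
Bags: B1 = {a, b, d, f}  B2 = {a, b, e, f}  B3 = {a, c, e, f}
Tree: B1–B2, B2–B3

The largest bag has 4 vertices, giving width 3; this decomposition certifies tw(G) ≤ 3. On the other hand G contains the 4-clique {a, b, d, f}. A clique must lie in a single bag of any decomposition, so no decomposition can have width below 3. The upper and lower bounds meet at 3, so that is the treewidth.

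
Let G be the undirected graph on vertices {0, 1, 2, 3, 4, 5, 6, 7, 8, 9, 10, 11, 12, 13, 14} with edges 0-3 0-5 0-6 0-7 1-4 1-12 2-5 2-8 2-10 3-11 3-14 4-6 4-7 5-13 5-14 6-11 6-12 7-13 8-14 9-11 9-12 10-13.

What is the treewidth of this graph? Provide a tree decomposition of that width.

Treewidth 3.
One such decomposition:
Bags: B1 = {2, 8, 10, 14}  B2 = {2, 5, 10, 14}  B3 = {5, 10, 13, 14}  B4 = {3, 5, 13, 14}  B5 = {0, 3, 5, 13}  B6 = {0, 3, 7, 13}  B7 = {0, 3, 7, 11}  B8 = {0, 6, 7, 11}  B9 = {4, 6, 7, 11}  B10 = {4, 6, 9, 11}  B11 = {4, 6, 9, 12}  B12 = {1, 4, 9, 12}
Tree: B1–B2, B2–B3, B3–B4, B4–B5, B5–B6, B6–B7, B7–B8, B8–B9, B9–B10, B10–B11, B11–B12

Each bag holds 4 vertices, so the decomposition has width 3, which upper-bounds the treewidth. For the lower bound: the 4 vertex sets {2,8,10}, {14}, {5}, {0,3,7,13} are disjoint, each induces a connected subgraph, and every pair is joined by at least one edge of G. Contracting each set to a single vertex therefore yields K_{4} as a minor, and since treewidth is minor-monotone, tw(G) ≥ tw(K_{4}) = 3. The upper and lower bounds meet at 3, so that is the treewidth.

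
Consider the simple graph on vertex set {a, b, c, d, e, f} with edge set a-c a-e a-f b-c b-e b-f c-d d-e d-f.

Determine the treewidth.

A width-3 tree decomposition is:
Bags: B1 = {a, c, e, f}  B2 = {c, d, e, f}  B3 = {b, c, e, f}
Tree: B1–B2, B2–B3
The largest bag has 4 vertices, giving width 3; this decomposition certifies tw(G) ≤ 3. For the lower bound: the 4 vertex sets {a,e}, {d,f}, {c}, {b} are disjoint, each induces a connected subgraph, and every pair is joined by at least one edge of G. Contracting each set to a single vertex therefore yields K_{4} as a minor, and since treewidth is minor-monotone, tw(G) ≥ tw(K_{4}) = 3. Combining the bounds, tw(G) = 3.

3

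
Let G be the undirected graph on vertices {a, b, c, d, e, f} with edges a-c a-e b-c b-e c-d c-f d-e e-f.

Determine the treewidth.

A width-2 tree decomposition is:
Bags: B1 = {c, e, f}  B2 = {b, c, e}  B3 = {c, d, e}  B4 = {a, c, e}
Tree: B1–B2, B2–B3, B3–B4
Each bag holds 3 vertices, so the decomposition has width 2, which upper-bounds the treewidth. The edges c–f–e–b–c form a cycle, so G is not a tree and its treewidth is at least 2. The upper and lower bounds meet at 2, so that is the treewidth.

2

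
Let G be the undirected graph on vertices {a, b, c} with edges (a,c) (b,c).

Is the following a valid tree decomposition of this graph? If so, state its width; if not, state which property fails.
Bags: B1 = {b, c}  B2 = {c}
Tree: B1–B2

A tree decomposition must satisfy three properties: every vertex lies in some bag; for every edge, both endpoints lie together in some bag; and for every vertex, the bags containing it form a connected subtree. Here vertex a appears in no bag, so the decomposition is invalid.

No — vertex a appears in no bag.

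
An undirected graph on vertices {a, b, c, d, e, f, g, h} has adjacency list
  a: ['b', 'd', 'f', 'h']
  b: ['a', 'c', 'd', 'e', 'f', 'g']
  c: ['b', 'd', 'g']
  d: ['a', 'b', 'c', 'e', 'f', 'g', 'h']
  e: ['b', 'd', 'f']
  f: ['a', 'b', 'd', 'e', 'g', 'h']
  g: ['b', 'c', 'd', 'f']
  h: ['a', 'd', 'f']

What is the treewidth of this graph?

A width-3 tree decomposition is:
Bags: B1 = {b, d, e, f}  B2 = {a, b, d, f}  B3 = {b, d, f, g}  B4 = {b, c, d, g}  B5 = {a, d, f, h}
Tree: B1–B2, B2–B3, B3–B4, B2–B5
Each bag holds 4 vertices, so the decomposition has width 3, which upper-bounds the treewidth. Conversely, {b, c, d, g} is a clique of size 4, and the vertices of any clique must share a bag in every tree decomposition; so some bag has ≥ 4 vertices and tw(G) ≥ 3. The upper and lower bounds meet at 3, so that is the treewidth.

3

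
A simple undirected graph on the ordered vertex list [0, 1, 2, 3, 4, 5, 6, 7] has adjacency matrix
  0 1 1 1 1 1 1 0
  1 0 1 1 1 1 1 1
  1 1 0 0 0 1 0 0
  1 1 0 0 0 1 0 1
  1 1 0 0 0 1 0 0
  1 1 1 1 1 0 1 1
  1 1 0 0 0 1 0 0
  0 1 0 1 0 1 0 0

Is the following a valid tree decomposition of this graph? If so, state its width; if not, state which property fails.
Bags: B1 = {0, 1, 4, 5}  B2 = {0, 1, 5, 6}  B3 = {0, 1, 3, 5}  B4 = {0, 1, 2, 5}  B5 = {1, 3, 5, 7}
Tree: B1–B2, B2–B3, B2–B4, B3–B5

Yes; width 3.

Every vertex of G appears in some bag (union = {0, 1, 2, 3, 4, 5, 6, 7}); every edge is covered by a bag; and for each vertex v the set of bags containing v is connected in the bag tree. The decomposition is therefore valid. The largest bag has 4 vertices, so the width is 3.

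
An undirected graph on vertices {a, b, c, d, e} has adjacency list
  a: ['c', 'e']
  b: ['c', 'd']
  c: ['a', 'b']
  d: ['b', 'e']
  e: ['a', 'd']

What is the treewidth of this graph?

2

A width-2 tree decomposition is:
Bags: B1 = {a, d, e}  B2 = {a, b, d}  B3 = {a, b, c}
Tree: B1–B2, B2–B3
The largest bag has 3 vertices, giving width 2; this decomposition certifies tw(G) ≤ 2. For the lower bound, G contains the cycle a–e–d–b–c–a, so G is not a forest; only forests have treewidth ≤ 1, hence tw(G) ≥ 2. Therefore the treewidth is 2.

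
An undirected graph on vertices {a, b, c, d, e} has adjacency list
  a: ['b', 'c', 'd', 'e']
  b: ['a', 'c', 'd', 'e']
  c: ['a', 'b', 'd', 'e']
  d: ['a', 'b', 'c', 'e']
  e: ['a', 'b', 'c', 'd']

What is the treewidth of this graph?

4

A width-4 tree decomposition is:
Bags: B1 = {a, b, c, d, e}
Tree: (single bag)
A single bag containing all 5 vertices is trivially a valid decomposition of width 4. On the other hand G contains the 5-clique {a, b, c, d, e}. A clique must lie in a single bag of any decomposition, so no decomposition can have width below 4. Hence tw(G) = 4 exactly.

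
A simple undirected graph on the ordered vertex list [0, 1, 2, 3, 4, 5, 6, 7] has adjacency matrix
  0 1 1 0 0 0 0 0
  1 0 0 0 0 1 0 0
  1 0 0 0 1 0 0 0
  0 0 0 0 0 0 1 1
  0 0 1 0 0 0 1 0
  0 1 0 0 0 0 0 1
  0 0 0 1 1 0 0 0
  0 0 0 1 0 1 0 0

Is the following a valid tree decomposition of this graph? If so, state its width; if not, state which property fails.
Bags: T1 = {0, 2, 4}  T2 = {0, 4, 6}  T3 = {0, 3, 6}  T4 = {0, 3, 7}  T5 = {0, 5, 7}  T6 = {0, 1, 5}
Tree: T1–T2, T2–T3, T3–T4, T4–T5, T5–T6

Vertex coverage: the bags together contain {0, 1, 2, 3, 4, 5, 6, 7}, the full vertex set. Edge coverage: each edge of G has both endpoints in at least one bag. Running intersection: for every vertex, the bags containing it form a connected subtree. All three properties hold, so this is a valid tree decomposition of width max|bag| − 1 = 2, and hence tw(G) ≤ 2.

Yes; width 2.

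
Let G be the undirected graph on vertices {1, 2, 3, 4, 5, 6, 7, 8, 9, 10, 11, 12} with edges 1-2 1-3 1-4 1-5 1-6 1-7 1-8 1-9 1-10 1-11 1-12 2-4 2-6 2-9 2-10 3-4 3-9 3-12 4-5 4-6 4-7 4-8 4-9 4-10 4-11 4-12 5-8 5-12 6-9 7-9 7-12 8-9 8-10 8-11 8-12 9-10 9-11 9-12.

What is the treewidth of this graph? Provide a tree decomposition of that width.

Treewidth 4.
Bags: B1 = {1, 4, 8, 9, 11}  B2 = {1, 4, 8, 9, 10}  B3 = {1, 2, 4, 9, 10}  B4 = {1, 2, 4, 6, 9}  B5 = {1, 4, 8, 9, 12}  B6 = {1, 4, 7, 9, 12}  B7 = {1, 3, 4, 9, 12}  B8 = {1, 4, 5, 8, 12}
Tree: B1–B2, B2–B3, B3–B4, B1–B5, B5–B6, B6–B7, B5–B8

Each bag holds 5 vertices, so the decomposition has width 4, which upper-bounds the treewidth. On the other hand G contains the 5-clique {1, 2, 4, 9, 10}. A clique must lie in a single bag of any decomposition, so no decomposition can have width below 4. Therefore the treewidth is 4.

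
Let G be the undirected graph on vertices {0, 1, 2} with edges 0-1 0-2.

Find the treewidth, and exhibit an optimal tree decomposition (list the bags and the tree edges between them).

Each bag holds 2 vertices, so the decomposition has width 1, which upper-bounds the treewidth. Since G has at least one edge (e.g. 0–1), it is not an edgeless graph, so tw(G) ≥ 1. The upper and lower bounds meet at 1, so that is the treewidth.

Treewidth 1.
One optimal decomposition is:
Bags: B1 = {0, 1}  B2 = {0, 2}
Tree: B1–B2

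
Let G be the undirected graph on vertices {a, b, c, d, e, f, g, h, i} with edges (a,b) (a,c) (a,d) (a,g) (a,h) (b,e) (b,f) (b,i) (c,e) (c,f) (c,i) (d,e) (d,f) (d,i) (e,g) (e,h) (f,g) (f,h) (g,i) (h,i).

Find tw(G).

A width-4 tree decomposition is:
Bags: B1 = {a, d, e, f, i}  B2 = {a, e, f, g, i}  B3 = {a, e, f, h, i}  B4 = {a, b, e, f, i}  B5 = {a, c, e, f, i}
Tree: B1–B2, B2–B3, B3–B4, B4–B5
The largest bag has 5 vertices, giving width 4; this decomposition certifies tw(G) ≤ 4. For the lower bound: the 5 vertex sets {d,f}, {g,i}, {a,h}, {e}, {b} are disjoint, each induces a connected subgraph, and every pair is joined by at least one edge of G. Contracting each set to a single vertex therefore yields K_{5} as a minor, and since treewidth is minor-monotone, tw(G) ≥ tw(K_{5}) = 4. Therefore the treewidth is 4.

4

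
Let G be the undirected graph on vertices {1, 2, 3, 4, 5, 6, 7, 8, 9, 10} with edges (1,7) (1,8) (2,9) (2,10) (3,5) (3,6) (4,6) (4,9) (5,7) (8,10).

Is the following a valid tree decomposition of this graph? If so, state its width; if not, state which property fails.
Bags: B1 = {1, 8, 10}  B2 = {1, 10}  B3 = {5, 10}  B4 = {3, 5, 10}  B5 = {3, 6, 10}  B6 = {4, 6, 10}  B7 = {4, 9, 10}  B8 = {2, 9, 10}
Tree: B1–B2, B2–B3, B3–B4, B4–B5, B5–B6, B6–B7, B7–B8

No — vertex 7 appears in no bag.

A tree decomposition must satisfy three properties: every vertex lies in some bag; for every edge, both endpoints lie together in some bag; and for every vertex, the bags containing it form a connected subtree. Here vertex 7 appears in no bag, so the decomposition is invalid.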